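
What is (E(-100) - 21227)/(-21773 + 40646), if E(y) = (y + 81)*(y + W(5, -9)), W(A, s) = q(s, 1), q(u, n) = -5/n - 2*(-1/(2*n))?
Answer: -713/699 ≈ -1.0200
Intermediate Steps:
q(u, n) = -4/n (q(u, n) = -5/n - (-1)/n = -5/n + 1/n = -4/n)
W(A, s) = -4 (W(A, s) = -4/1 = -4*1 = -4)
E(y) = (-4 + y)*(81 + y) (E(y) = (y + 81)*(y - 4) = (81 + y)*(-4 + y) = (-4 + y)*(81 + y))
(E(-100) - 21227)/(-21773 + 40646) = ((-324 + (-100)² + 77*(-100)) - 21227)/(-21773 + 40646) = ((-324 + 10000 - 7700) - 21227)/18873 = (1976 - 21227)*(1/18873) = -19251*1/18873 = -713/699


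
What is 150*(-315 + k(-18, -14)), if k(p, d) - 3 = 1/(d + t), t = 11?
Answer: -46850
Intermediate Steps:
k(p, d) = 3 + 1/(11 + d) (k(p, d) = 3 + 1/(d + 11) = 3 + 1/(11 + d))
150*(-315 + k(-18, -14)) = 150*(-315 + (34 + 3*(-14))/(11 - 14)) = 150*(-315 + (34 - 42)/(-3)) = 150*(-315 - ⅓*(-8)) = 150*(-315 + 8/3) = 150*(-937/3) = -46850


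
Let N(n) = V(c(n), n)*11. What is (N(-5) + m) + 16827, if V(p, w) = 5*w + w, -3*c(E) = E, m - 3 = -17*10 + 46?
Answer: 16376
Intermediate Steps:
m = -121 (m = 3 + (-17*10 + 46) = 3 + (-170 + 46) = 3 - 124 = -121)
c(E) = -E/3
V(p, w) = 6*w
N(n) = 66*n (N(n) = (6*n)*11 = 66*n)
(N(-5) + m) + 16827 = (66*(-5) - 121) + 16827 = (-330 - 121) + 16827 = -451 + 16827 = 16376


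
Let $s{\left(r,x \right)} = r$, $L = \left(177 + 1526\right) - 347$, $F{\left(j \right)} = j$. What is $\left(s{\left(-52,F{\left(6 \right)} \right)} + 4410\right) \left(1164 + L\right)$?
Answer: $10982160$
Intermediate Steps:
$L = 1356$ ($L = 1703 - 347 = 1356$)
$\left(s{\left(-52,F{\left(6 \right)} \right)} + 4410\right) \left(1164 + L\right) = \left(-52 + 4410\right) \left(1164 + 1356\right) = 4358 \cdot 2520 = 10982160$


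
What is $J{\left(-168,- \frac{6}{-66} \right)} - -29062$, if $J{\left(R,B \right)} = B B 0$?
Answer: $29062$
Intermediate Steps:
$J{\left(R,B \right)} = 0$ ($J{\left(R,B \right)} = B^{2} \cdot 0 = 0$)
$J{\left(-168,- \frac{6}{-66} \right)} - -29062 = 0 - -29062 = 0 + 29062 = 29062$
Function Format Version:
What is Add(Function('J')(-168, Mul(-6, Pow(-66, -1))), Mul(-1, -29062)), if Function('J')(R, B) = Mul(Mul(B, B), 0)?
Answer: 29062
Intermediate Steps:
Function('J')(R, B) = 0 (Function('J')(R, B) = Mul(Pow(B, 2), 0) = 0)
Add(Function('J')(-168, Mul(-6, Pow(-66, -1))), Mul(-1, -29062)) = Add(0, Mul(-1, -29062)) = Add(0, 29062) = 29062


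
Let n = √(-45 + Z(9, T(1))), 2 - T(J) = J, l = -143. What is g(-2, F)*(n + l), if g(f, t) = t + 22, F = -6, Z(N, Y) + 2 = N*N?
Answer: -2288 + 16*√34 ≈ -2194.7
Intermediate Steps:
T(J) = 2 - J
Z(N, Y) = -2 + N² (Z(N, Y) = -2 + N*N = -2 + N²)
g(f, t) = 22 + t
n = √34 (n = √(-45 + (-2 + 9²)) = √(-45 + (-2 + 81)) = √(-45 + 79) = √34 ≈ 5.8309)
g(-2, F)*(n + l) = (22 - 6)*(√34 - 143) = 16*(-143 + √34) = -2288 + 16*√34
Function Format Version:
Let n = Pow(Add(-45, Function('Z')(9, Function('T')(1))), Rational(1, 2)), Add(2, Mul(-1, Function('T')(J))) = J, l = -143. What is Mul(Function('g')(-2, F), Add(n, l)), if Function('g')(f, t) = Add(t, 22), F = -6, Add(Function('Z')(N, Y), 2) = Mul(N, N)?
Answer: Add(-2288, Mul(16, Pow(34, Rational(1, 2)))) ≈ -2194.7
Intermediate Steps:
Function('T')(J) = Add(2, Mul(-1, J))
Function('Z')(N, Y) = Add(-2, Pow(N, 2)) (Function('Z')(N, Y) = Add(-2, Mul(N, N)) = Add(-2, Pow(N, 2)))
Function('g')(f, t) = Add(22, t)
n = Pow(34, Rational(1, 2)) (n = Pow(Add(-45, Add(-2, Pow(9, 2))), Rational(1, 2)) = Pow(Add(-45, Add(-2, 81)), Rational(1, 2)) = Pow(Add(-45, 79), Rational(1, 2)) = Pow(34, Rational(1, 2)) ≈ 5.8309)
Mul(Function('g')(-2, F), Add(n, l)) = Mul(Add(22, -6), Add(Pow(34, Rational(1, 2)), -143)) = Mul(16, Add(-143, Pow(34, Rational(1, 2)))) = Add(-2288, Mul(16, Pow(34, Rational(1, 2))))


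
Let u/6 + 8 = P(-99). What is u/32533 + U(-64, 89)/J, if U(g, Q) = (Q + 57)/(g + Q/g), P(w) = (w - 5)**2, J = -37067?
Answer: 10059875603312/5046694475535 ≈ 1.9934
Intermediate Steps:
P(w) = (-5 + w)**2
U(g, Q) = (57 + Q)/(g + Q/g)
u = 64848 (u = -48 + 6*(-5 - 99)**2 = -48 + 6*(-104)**2 = -48 + 6*10816 = -48 + 64896 = 64848)
u/32533 + U(-64, 89)/J = 64848/32533 - 64*(57 + 89)/(89 + (-64)**2)/(-37067) = 64848*(1/32533) - 64*146/(89 + 4096)*(-1/37067) = 64848/32533 - 64*146/4185*(-1/37067) = 64848/32533 - 64*1/4185*146*(-1/37067) = 64848/32533 - 9344/4185*(-1/37067) = 64848/32533 + 9344/155125395 = 10059875603312/5046694475535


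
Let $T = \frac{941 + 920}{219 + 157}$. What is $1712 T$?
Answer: $\frac{398254}{47} \approx 8473.5$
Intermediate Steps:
$T = \frac{1861}{376} \approx 4.9495$
$1712 T = 1712 \cdot \frac{1861}{376} = \frac{398254}{47}$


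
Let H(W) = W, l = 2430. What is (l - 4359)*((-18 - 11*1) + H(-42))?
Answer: 136959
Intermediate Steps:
(l - 4359)*((-18 - 11*1) + H(-42)) = (2430 - 4359)*((-18 - 11*1) - 42) = -1929*((-18 - 11) - 42) = -1929*(-29 - 42) = -1929*(-71) = 136959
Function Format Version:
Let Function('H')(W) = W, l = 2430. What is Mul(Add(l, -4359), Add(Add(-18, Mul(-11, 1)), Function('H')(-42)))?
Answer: 136959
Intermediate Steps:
Mul(Add(l, -4359), Add(Add(-18, Mul(-11, 1)), Function('H')(-42))) = Mul(Add(2430, -4359), Add(Add(-18, Mul(-11, 1)), -42)) = Mul(-1929, Add(Add(-18, -11), -42)) = Mul(-1929, Add(-29, -42)) = Mul(-1929, -71) = 136959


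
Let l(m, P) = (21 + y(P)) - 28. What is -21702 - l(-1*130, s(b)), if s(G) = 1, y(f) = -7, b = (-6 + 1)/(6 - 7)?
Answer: -21688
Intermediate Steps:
b = 5 (b = -5/(-1) = -5*(-1) = 5)
l(m, P) = -14 (l(m, P) = (21 - 7) - 28 = 14 - 28 = -14)
-21702 - l(-1*130, s(b)) = -21702 - 1*(-14) = -21702 + 14 = -21688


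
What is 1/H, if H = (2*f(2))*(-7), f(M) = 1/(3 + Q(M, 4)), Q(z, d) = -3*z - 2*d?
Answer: 11/14 ≈ 0.78571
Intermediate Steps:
f(M) = 1/(-5 - 3*M) (f(M) = 1/(3 + (-3*M - 2*4)) = 1/(3 + (-3*M - 8)) = 1/(3 + (-8 - 3*M)) = 1/(-5 - 3*M))
H = 14/11 (H = (2*(-1/(5 + 3*2)))*(-7) = (2*(-1/(5 + 6)))*(-7) = (2*(-1/11))*(-7) = -2/11*(-7) = 14/11 ≈ 1.2727)
1/H = 1/(14/11) = 11/14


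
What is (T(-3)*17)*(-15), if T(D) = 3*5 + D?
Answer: -3060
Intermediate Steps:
T(D) = 15 + D
(T(-3)*17)*(-15) = ((15 - 3)*17)*(-15) = (12*17)*(-15) = 204*(-15) = -3060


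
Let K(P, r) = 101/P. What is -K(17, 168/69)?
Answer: -101/17 ≈ -5.9412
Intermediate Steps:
-K(17, 168/69) = -101/17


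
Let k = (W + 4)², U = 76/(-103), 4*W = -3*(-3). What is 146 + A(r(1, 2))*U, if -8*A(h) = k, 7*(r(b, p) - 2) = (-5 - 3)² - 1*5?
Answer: 493091/3296 ≈ 149.60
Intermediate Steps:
W = 9/4 (W = (-3*(-3))/4 = (¼)*9 = 9/4 ≈ 2.2500)
U = -76/103 (U = 76*(-1/103) = -76/103 ≈ -0.73786)
k = 625/16 (k = (9/4 + 4)² = (25/4)² = 625/16 ≈ 39.063)
r(b, p) = 73/7 (r(b, p) = 2 + ((-5 - 3)² - 1*5)/7 = 2 + ((-8)² - 5)/7 = 2 + (64 - 5)/7 = 2 + (⅐)*59 = 2 + 59/7 = 73/7)
A(h) = -625/128 (A(h) = -⅛*625/16 = -625/128)
146 + A(r(1, 2))*U = 146 - 625/128*(-76/103) = 146 + 11875/3296 = 493091/3296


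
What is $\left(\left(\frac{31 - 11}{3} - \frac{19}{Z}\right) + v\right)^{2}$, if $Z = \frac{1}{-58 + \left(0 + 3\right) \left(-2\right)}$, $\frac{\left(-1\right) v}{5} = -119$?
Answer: $\frac{29735209}{9} \approx 3.3039 \cdot 10^{6}$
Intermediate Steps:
$v = 595$ ($v = \left(-5\right) \left(-119\right) = 595$)
$Z = - \frac{1}{64}$ ($Z = \frac{1}{-58 + 3 \left(-2\right)} = \frac{1}{-58 - 6} = \frac{1}{-64} = - \frac{1}{64} \approx -0.015625$)
$\left(\left(\frac{31 - 11}{3} - \frac{19}{Z}\right) + v\right)^{2} = \left(\left(\frac{31 - 11}{3} - \frac{19}{- \frac{1}{64}}\right) + 595\right)^{2} = \left(\left(\left(31 - 11\right) \frac{1}{3} - -1216\right) + 595\right)^{2} = \left(\left(20 \cdot \frac{1}{3} + 1216\right) + 595\right)^{2} = \left(\left(\frac{20}{3} + 1216\right) + 595\right)^{2} = \left(\frac{3668}{3} + 595\right)^{2} = \left(\frac{5453}{3}\right)^{2} = \frac{29735209}{9}$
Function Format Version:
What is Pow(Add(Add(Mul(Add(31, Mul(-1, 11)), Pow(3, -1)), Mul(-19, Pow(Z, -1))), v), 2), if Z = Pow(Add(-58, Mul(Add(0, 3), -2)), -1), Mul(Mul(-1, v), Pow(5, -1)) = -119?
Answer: Rational(29735209, 9) ≈ 3.3039e+6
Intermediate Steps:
v = 595 (v = Mul(-5, -119) = 595)
Z = Rational(-1, 64) (Z = Pow(Add(-58, Mul(3, -2)), -1) = Pow(Add(-58, -6), -1) = Pow(-64, -1) = Rational(-1, 64) ≈ -0.015625)
Pow(Add(Add(Mul(Add(31, Mul(-1, 11)), Pow(3, -1)), Mul(-19, Pow(Z, -1))), v), 2) = Pow(Add(Add(Mul(Add(31, Mul(-1, 11)), Pow(3, -1)), Mul(-19, Pow(Rational(-1, 64), -1))), 595), 2) = Pow(Add(Add(Mul(Add(31, -11), Rational(1, 3)), Mul(-19, -64)), 595), 2) = Pow(Add(Add(Mul(20, Rational(1, 3)), 1216), 595), 2) = Pow(Add(Add(Rational(20, 3), 1216), 595), 2) = Pow(Add(Rational(3668, 3), 595), 2) = Pow(Rational(5453, 3), 2) = Rational(29735209, 9)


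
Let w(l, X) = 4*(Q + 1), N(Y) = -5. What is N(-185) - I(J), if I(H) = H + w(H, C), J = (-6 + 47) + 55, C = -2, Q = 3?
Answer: -117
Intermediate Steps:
w(l, X) = 16 (w(l, X) = 4*(3 + 1) = 4*4 = 16)
J = 96 (J = 41 + 55 = 96)
I(H) = 16 + H (I(H) = H + 16 = 16 + H)
N(-185) - I(J) = -5 - (16 + 96) = -5 - 1*112 = -5 - 112 = -117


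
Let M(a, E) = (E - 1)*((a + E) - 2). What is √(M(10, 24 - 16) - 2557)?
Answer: I*√2445 ≈ 49.447*I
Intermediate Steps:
M(a, E) = (-1 + E)*(-2 + E + a) (M(a, E) = (-1 + E)*((E + a) - 2) = (-1 + E)*(-2 + E + a))
√(M(10, 24 - 16) - 2557) = √((2 + (24 - 16)² - 1*10 - 3*(24 - 16) + (24 - 16)*10) - 2557) = √((2 + 8² - 10 - 3*8 + 8*10) - 2557) = √((2 + 64 - 10 - 24 + 80) - 2557) = √(112 - 2557) = √(-2445) = I*√2445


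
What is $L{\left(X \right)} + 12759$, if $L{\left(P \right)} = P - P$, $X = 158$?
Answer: $12759$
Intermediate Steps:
$L{\left(P \right)} = 0$
$L{\left(X \right)} + 12759 = 0 + 12759 = 12759$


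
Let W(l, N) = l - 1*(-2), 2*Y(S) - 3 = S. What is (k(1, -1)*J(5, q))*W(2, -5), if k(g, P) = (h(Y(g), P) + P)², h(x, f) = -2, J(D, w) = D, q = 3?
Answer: 180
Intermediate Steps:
Y(S) = 3/2 + S/2
k(g, P) = (-2 + P)²
W(l, N) = 2 + l (W(l, N) = l + 2 = 2 + l)
(k(1, -1)*J(5, q))*W(2, -5) = ((-2 - 1)²*5)*(2 + 2) = ((-3)²*5)*4 = (9*5)*4 = 45*4 = 180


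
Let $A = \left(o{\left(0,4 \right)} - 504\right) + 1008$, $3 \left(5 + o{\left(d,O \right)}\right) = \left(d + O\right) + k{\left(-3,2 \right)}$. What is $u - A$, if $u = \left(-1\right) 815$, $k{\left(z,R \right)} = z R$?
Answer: $- \frac{3940}{3} \approx -1313.3$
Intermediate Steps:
$k{\left(z,R \right)} = R z$
$o{\left(d,O \right)} = -7 + \frac{O}{3} + \frac{d}{3}$ ($o{\left(d,O \right)} = -5 + \frac{\left(d + O\right) + 2 \left(-3\right)}{3} = -5 + \frac{\left(O + d\right) - 6}{3} = -5 + \frac{-6 + O + d}{3} = -5 + \left(-2 + \frac{O}{3} + \frac{d}{3}\right) = -7 + \frac{O}{3} + \frac{d}{3}$)
$A = \frac{1495}{3}$ ($A = \left(\left(-7 + \frac{1}{3} \cdot 4 + \frac{1}{3} \cdot 0\right) - 504\right) + 1008 = \left(\left(-7 + \frac{4}{3} + 0\right) - 504\right) + 1008 = \left(- \frac{17}{3} - 504\right) + 1008 = - \frac{1529}{3} + 1008 = \frac{1495}{3} \approx 498.33$)
$u = -815$
$u - A = -815 - \frac{1495}{3} = - \frac{3940}{3}$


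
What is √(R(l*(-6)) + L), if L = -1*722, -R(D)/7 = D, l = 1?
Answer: 2*I*√170 ≈ 26.077*I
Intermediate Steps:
R(D) = -7*D
L = -722
√(R(l*(-6)) + L) = √(-7*(-6) - 722) = √(42 - 722) = √(-680) = 2*I*√170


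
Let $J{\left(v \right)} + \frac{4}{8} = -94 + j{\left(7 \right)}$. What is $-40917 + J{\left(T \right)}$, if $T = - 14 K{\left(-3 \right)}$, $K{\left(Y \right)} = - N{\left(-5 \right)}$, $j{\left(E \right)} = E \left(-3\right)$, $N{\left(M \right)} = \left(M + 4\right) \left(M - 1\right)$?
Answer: $- \frac{82065}{2} \approx -41033.0$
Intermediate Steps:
$N{\left(M \right)} = \left(-1 + M\right) \left(4 + M\right)$ ($N{\left(M \right)} = \left(4 + M\right) \left(-1 + M\right) = \left(-1 + M\right) \left(4 + M\right)$)
$j{\left(E \right)} = - 3 E$
$K{\left(Y \right)} = -6$ ($K{\left(Y \right)} = - (-4 + \left(-5\right)^{2} + 3 \left(-5\right)) = - (-4 + 25 - 15) = \left(-1\right) 6 = -6$)
$T = 84$ ($T = \left(-14\right) \left(-6\right) = 84$)
$J{\left(v \right)} = - \frac{231}{2}$ ($J{\left(v \right)} = - \frac{1}{2} - 115 = - \frac{231}{2}$)
$-40917 + J{\left(T \right)} = -40917 - \frac{231}{2} = - \frac{82065}{2}$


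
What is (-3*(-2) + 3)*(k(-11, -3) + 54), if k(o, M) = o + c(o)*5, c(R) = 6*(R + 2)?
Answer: -2043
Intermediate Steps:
c(R) = 12 + 6*R (c(R) = 6*(2 + R) = 12 + 6*R)
k(o, M) = 60 + 31*o (k(o, M) = o + (12 + 6*o)*5 = o + (60 + 30*o) = 60 + 31*o)
(-3*(-2) + 3)*(k(-11, -3) + 54) = (-3*(-2) + 3)*((60 + 31*(-11)) + 54) = (6 + 3)*((60 - 341) + 54) = 9*(-281 + 54) = 9*(-227) = -2043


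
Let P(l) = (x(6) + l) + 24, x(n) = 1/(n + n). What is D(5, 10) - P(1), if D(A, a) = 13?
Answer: -145/12 ≈ -12.083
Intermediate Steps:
x(n) = 1/(2*n)
P(l) = 289/12 + l (P(l) = ((½)/6 + l) + 24 = ((½)*(⅙) + l) + 24 = (1/12 + l) + 24 = 289/12 + l)
D(5, 10) - P(1) = 13 - (289/12 + 1) = 13 - 1*301/12 = 13 - 301/12 = -145/12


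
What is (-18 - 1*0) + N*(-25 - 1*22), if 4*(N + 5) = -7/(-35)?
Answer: 4293/20 ≈ 214.65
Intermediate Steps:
N = -99/20 (N = -5 + (-7/(-35))/4 = -5 + (-7*(-1/35))/4 = -5 + (¼)*(⅕) = -5 + 1/20 = -99/20 ≈ -4.9500)
(-18 - 1*0) + N*(-25 - 1*22) = (-18 - 1*0) - 99*(-25 - 1*22)/20 = (-18 + 0) - 99*(-25 - 22)/20 = -18 - 99/20*(-47) = -18 + 4653/20 = 4293/20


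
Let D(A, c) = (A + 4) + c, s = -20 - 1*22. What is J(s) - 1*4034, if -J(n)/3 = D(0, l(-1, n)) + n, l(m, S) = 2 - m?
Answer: -3929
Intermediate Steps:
s = -42 (s = -20 - 22 = -42)
D(A, c) = 4 + A + c (D(A, c) = (4 + A) + c = 4 + A + c)
J(n) = -21 - 3*n (J(n) = -3*((4 + 0 + (2 - 1*(-1))) + n) = -3*((4 + 0 + (2 + 1)) + n) = -3*((4 + 0 + 3) + n) = -3*(7 + n) = -21 - 3*n)
J(s) - 1*4034 = (-21 - 3*(-42)) - 1*4034 = (-21 + 126) - 4034 = 105 - 4034 = -3929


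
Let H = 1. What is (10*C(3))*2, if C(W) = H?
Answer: 20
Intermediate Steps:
C(W) = 1
(10*C(3))*2 = (10*1)*2 = 10*2 = 20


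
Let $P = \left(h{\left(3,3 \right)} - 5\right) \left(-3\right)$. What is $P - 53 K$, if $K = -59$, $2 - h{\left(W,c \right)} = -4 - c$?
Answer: $3115$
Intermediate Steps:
$h{\left(W,c \right)} = 6 + c$ ($h{\left(W,c \right)} = 2 - \left(-4 - c\right) = 2 + \left(4 + c\right) = 6 + c$)
$P = -12$ ($P = \left(\left(6 + 3\right) - 5\right) \left(-3\right) = \left(9 - 5\right) \left(-3\right) = 4 \left(-3\right) = -12$)
$P - 53 K = -12 - -3127 = -12 + 3127 = 3115$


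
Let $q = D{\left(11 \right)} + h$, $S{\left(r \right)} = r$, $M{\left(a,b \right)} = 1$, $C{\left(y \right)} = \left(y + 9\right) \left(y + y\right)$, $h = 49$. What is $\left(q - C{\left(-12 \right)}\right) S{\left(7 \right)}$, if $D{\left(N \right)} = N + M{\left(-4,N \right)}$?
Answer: $-77$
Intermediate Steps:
$C{\left(y \right)} = 2 y \left(9 + y\right)$ ($C{\left(y \right)} = \left(9 + y\right) 2 y = 2 y \left(9 + y\right)$)
$D{\left(N \right)} = 1 + N$ ($D{\left(N \right)} = N + 1 = 1 + N$)
$q = 61$ ($q = \left(1 + 11\right) + 49 = 12 + 49 = 61$)
$\left(q - C{\left(-12 \right)}\right) S{\left(7 \right)} = \left(61 - 2 \left(-12\right) \left(9 - 12\right)\right) 7 = \left(61 - 2 \left(-12\right) \left(-3\right)\right) 7 = \left(61 - 72\right) 7 = \left(-11\right) 7 = -77$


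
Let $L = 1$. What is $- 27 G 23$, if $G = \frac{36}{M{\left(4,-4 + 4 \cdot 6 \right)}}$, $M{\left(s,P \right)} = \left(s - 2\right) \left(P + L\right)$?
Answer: $- \frac{3726}{7} \approx -532.29$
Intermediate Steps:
$M{\left(s,P \right)} = \left(1 + P\right) \left(-2 + s\right)$ ($M{\left(s,P \right)} = \left(s - 2\right) \left(P + 1\right) = \left(-2 + s\right) \left(1 + P\right) = \left(1 + P\right) \left(-2 + s\right)$)
$G = \frac{6}{7}$ ($G = \frac{36}{-2 + 4 - 2 \left(-4 + 4 \cdot 6\right) + \left(-4 + 4 \cdot 6\right) 4} = \frac{36}{-2 + 4 - 2 \left(-4 + 24\right) + \left(-4 + 24\right) 4} = \frac{36}{-2 + 4 - 40 + 20 \cdot 4} = \frac{36}{-2 + 4 - 40 + 80} = \frac{36}{42} = 36 \cdot \frac{1}{42} = \frac{6}{7} \approx 0.85714$)
$- 27 G 23 = \left(-27\right) \frac{6}{7} \cdot 23 = \left(- \frac{162}{7}\right) 23 = - \frac{3726}{7}$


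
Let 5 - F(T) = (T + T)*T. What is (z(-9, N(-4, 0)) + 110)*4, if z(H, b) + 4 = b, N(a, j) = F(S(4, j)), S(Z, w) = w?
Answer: 444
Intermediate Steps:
F(T) = 5 - 2*T² (F(T) = 5 - (T + T)*T = 5 - 2*T*T = 5 - 2*T²)
N(a, j) = 5 - 2*j²
z(H, b) = -4 + b
(z(-9, N(-4, 0)) + 110)*4 = ((-4 + (5 - 2*0²)) + 110)*4 = ((-4 + (5 - 2*0)) + 110)*4 = ((-4 + (5 + 0)) + 110)*4 = ((-4 + 5) + 110)*4 = (1 + 110)*4 = 111*4 = 444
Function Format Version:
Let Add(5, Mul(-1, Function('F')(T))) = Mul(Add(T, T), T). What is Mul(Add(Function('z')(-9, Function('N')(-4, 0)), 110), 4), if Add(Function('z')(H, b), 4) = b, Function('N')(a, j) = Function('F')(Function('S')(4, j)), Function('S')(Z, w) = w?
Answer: 444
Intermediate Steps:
Function('F')(T) = Add(5, Mul(-2, Pow(T, 2))) (Function('F')(T) = Add(5, Mul(-1, Mul(Add(T, T), T))) = Add(5, Mul(-1, Mul(Mul(2, T), T))) = Add(5, Mul(-1, Mul(2, Pow(T, 2)))) = Add(5, Mul(-2, Pow(T, 2))))
Function('N')(a, j) = Add(5, Mul(-2, Pow(j, 2)))
Function('z')(H, b) = Add(-4, b)
Mul(Add(Function('z')(-9, Function('N')(-4, 0)), 110), 4) = Mul(Add(Add(-4, Add(5, Mul(-2, Pow(0, 2)))), 110), 4) = Mul(Add(Add(-4, Add(5, Mul(-2, 0))), 110), 4) = Mul(Add(Add(-4, Add(5, 0)), 110), 4) = Mul(Add(Add(-4, 5), 110), 4) = Mul(Add(1, 110), 4) = Mul(111, 4) = 444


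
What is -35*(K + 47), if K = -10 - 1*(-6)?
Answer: -1505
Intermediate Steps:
K = -4 (K = -10 + 6 = -4)
-35*(K + 47) = -35*(-4 + 47) = -35*43 = -1505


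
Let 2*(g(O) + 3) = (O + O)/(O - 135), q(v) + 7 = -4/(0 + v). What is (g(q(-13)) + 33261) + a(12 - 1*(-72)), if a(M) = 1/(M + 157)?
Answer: 4921326895/147974 ≈ 33258.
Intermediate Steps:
a(M) = 1/(157 + M)
q(v) = -7 - 4/v (q(v) = -7 - 4/(0 + v) = -7 - 4/v)
g(O) = -3 + O/(-135 + O) (g(O) = -3 + ((O + O)/(O - 135))/2 = -3 + ((2*O)/(-135 + O))/2 = -3 + (2*O/(-135 + O))/2 = -3 + O/(-135 + O))
(g(q(-13)) + 33261) + a(12 - 1*(-72)) = ((405 - 2*(-7 - 4/(-13)))/(-135 + (-7 - 4/(-13))) + 33261) + 1/(157 + (12 - 1*(-72))) = ((405 - 2*(-7 - 4*(-1/13)))/(-135 + (-7 - 4*(-1/13))) + 33261) + 1/(157 + (12 + 72)) = ((405 - 2*(-7 + 4/13))/(-135 + (-7 + 4/13)) + 33261) + 1/(157 + 84) = ((405 - 2*(-87/13))/(-135 - 87/13) + 33261) + 1/241 = ((405 + 174/13)/(-1842/13) + 33261) + 1/241 = (-13/1842*5439/13 + 33261) + 1/241 = (-1813/614 + 33261) + 1/241 = 20420441/614 + 1/241 = 4921326895/147974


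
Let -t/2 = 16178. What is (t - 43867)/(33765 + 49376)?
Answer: -76223/83141 ≈ -0.91679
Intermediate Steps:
t = -32356 (t = -2*16178 = -32356)
(t - 43867)/(33765 + 49376) = (-32356 - 43867)/(33765 + 49376) = -76223/83141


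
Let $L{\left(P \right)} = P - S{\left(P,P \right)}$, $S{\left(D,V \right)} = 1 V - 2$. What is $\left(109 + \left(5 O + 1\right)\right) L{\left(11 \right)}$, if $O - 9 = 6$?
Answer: $370$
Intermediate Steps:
$O = 15$ ($O = 9 + 6 = 15$)
$S{\left(D,V \right)} = -2 + V$ ($S{\left(D,V \right)} = V - 2 = -2 + V$)
$L{\left(P \right)} = 2$ ($L{\left(P \right)} = P - \left(-2 + P\right) = 2$)
$\left(109 + \left(5 O + 1\right)\right) L{\left(11 \right)} = \left(109 + \left(5 \cdot 15 + 1\right)\right) 2 = \left(109 + \left(75 + 1\right)\right) 2 = \left(109 + 76\right) 2 = 185 \cdot 2 = 370$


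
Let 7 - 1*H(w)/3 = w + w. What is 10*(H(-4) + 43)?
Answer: 880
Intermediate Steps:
H(w) = 21 - 6*w (H(w) = 21 - 3*(w + w) = 21 - 6*w)
10*(H(-4) + 43) = 10*((21 - 6*(-4)) + 43) = 10*((21 + 24) + 43) = 10*(45 + 43) = 10*88 = 880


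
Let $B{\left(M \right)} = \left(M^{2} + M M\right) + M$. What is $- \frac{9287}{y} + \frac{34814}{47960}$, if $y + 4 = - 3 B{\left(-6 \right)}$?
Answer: $\frac{113109237}{2421980} \approx 46.701$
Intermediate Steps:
$B{\left(M \right)} = M + 2 M^{2}$ ($B{\left(M \right)} = \left(M^{2} + M^{2}\right) + M = 2 M^{2} + M = M + 2 M^{2}$)
$y = -202$ ($y = -4 - 3 \left(- 6 \left(1 + 2 \left(-6\right)\right)\right) = -4 - 3 \left(- 6 \left(1 - 12\right)\right) = -4 - 3 \left(\left(-6\right) \left(-11\right)\right) = -4 - 198 = -202$)
$- \frac{9287}{y} + \frac{34814}{47960} = - \frac{9287}{-202} + \frac{34814}{47960} = \left(-9287\right) \left(- \frac{1}{202}\right) + 34814 \cdot \frac{1}{47960} = \frac{9287}{202} + \frac{17407}{23980} = \frac{113109237}{2421980}$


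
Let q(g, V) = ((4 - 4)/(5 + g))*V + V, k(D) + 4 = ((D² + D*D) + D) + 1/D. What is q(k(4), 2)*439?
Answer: 878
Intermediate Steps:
k(D) = -4 + D + 1/D + 2*D² (k(D) = -4 + (((D² + D*D) + D) + 1/D) = -4 + (((D² + D²) + D) + 1/D) = -4 + ((2*D² + D) + 1/D) = -4 + ((D + 2*D²) + 1/D) = -4 + (D + 1/D + 2*D²) = -4 + D + 1/D + 2*D²)
q(g, V) = V (q(g, V) = (0/(5 + g))*V + V = 0*V + V = 0 + V = V)
q(k(4), 2)*439 = 2*439 = 878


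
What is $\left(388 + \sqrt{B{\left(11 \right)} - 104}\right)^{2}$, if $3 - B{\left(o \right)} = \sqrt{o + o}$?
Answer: $\left(388 + i \sqrt{101 + \sqrt{22}}\right)^{2} \approx 1.5044 \cdot 10^{5} + 7977.7 i$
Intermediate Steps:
$B{\left(o \right)} = 3 - \sqrt{2} \sqrt{o}$ ($B{\left(o \right)} = 3 - \sqrt{o + o} = 3 - \sqrt{2 o} = 3 - \sqrt{2} \sqrt{o}$)
$\left(388 + \sqrt{B{\left(11 \right)} - 104}\right)^{2} = \left(388 + \sqrt{\left(3 - \sqrt{2} \sqrt{11}\right) - 104}\right)^{2} = \left(388 + \sqrt{\left(3 - \sqrt{22}\right) - 104}\right)^{2} = \left(388 + \sqrt{-101 - \sqrt{22}}\right)^{2}$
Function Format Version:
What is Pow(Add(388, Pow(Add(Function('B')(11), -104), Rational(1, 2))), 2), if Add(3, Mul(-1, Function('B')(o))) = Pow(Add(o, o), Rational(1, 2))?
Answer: Pow(Add(388, Mul(I, Pow(Add(101, Pow(22, Rational(1, 2))), Rational(1, 2)))), 2) ≈ Add(1.5044e+5, Mul(7977.7, I))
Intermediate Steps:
Function('B')(o) = Add(3, Mul(-1, Pow(2, Rational(1, 2)), Pow(o, Rational(1, 2)))) (Function('B')(o) = Add(3, Mul(-1, Pow(Add(o, o), Rational(1, 2)))) = Add(3, Mul(-1, Pow(Mul(2, o), Rational(1, 2)))) = Add(3, Mul(-1, Mul(Pow(2, Rational(1, 2)), Pow(o, Rational(1, 2))))) = Add(3, Mul(-1, Pow(2, Rational(1, 2)), Pow(o, Rational(1, 2)))))
Pow(Add(388, Pow(Add(Function('B')(11), -104), Rational(1, 2))), 2) = Pow(Add(388, Pow(Add(Add(3, Mul(-1, Pow(2, Rational(1, 2)), Pow(11, Rational(1, 2)))), -104), Rational(1, 2))), 2) = Pow(Add(388, Pow(Add(Add(3, Mul(-1, Pow(22, Rational(1, 2)))), -104), Rational(1, 2))), 2) = Pow(Add(388, Pow(Add(-101, Mul(-1, Pow(22, Rational(1, 2)))), Rational(1, 2))), 2)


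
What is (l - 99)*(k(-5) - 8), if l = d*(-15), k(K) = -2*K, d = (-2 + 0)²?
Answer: -318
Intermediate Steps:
d = 4 (d = (-2)² = 4)
l = -60 (l = 4*(-15) = -60)
(l - 99)*(k(-5) - 8) = (-60 - 99)*(-2*(-5) - 8) = -159*(10 - 8) = -159*2 = -318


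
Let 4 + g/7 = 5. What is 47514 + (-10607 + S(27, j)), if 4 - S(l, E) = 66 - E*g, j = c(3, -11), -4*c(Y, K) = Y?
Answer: 147359/4 ≈ 36840.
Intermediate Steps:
g = 7 (g = -28 + 7*5 = -28 + 35 = 7)
c(Y, K) = -Y/4
j = -¾ (j = -¼*3 = -¾ ≈ -0.75000)
S(l, E) = -62 + 7*E (S(l, E) = 4 - (66 - E*7) = 4 - (66 - 7*E) = 4 + (-66 + 7*E) = -62 + 7*E)
47514 + (-10607 + S(27, j)) = 47514 + (-10607 + (-62 + 7*(-¾))) = 47514 + (-10607 + (-62 - 21/4)) = 47514 + (-10607 - 269/4) = 47514 - 42697/4 = 147359/4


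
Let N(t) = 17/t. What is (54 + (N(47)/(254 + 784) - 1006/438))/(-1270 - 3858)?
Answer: -184135867/18262746384 ≈ -0.010083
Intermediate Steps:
(54 + (N(47)/(254 + 784) - 1006/438))/(-1270 - 3858) = (54 + ((17/47)/(254 + 784) - 1006/438))/(-1270 - 3858) = (54 + ((17*(1/47))/1038 - 1006*1/438))/(-5128) = (54 + ((17/47)*(1/1038) - 503/219))*(-1/5128) = (54 + (17/48786 - 503/219))*(-1/5128) = (54 - 8178545/3561378)*(-1/5128) = (184135867/3561378)*(-1/5128) = -184135867/18262746384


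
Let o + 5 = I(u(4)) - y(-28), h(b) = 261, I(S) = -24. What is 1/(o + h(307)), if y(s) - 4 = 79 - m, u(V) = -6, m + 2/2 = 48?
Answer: 1/196 ≈ 0.0051020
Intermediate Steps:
m = 47 (m = -1 + 48 = 47)
y(s) = 36 (y(s) = 4 + (79 - 1*47) = 4 + (79 - 47) = 4 + 32 = 36)
o = -65 (o = -5 + (-24 - 1*36) = -5 + (-24 - 36) = -5 - 60 = -65)
1/(o + h(307)) = 1/(-65 + 261) = 1/196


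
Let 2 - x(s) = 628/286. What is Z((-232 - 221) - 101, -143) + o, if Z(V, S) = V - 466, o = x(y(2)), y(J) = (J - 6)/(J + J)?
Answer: -145888/143 ≈ -1020.2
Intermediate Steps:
y(J) = (-6 + J)/(2*J) (y(J) = (-6 + J)/((2*J)) = (-6 + J)*(1/(2*J)) = (-6 + J)/(2*J))
x(s) = -28/143 (x(s) = 2 - 628/286 = 2 - 1*314/143 = 2 - 314/143 = -28/143)
o = -28/143 ≈ -0.19580
Z(V, S) = -466 + V
Z((-232 - 221) - 101, -143) + o = (-466 + ((-232 - 221) - 101)) - 28/143 = (-466 + (-453 - 101)) - 28/143 = (-466 - 554) - 28/143 = -1020 - 28/143 = -145888/143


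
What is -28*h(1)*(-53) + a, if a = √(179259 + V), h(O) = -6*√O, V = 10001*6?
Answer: -8904 + 3*√26585 ≈ -8414.9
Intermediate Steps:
V = 60006
a = 3*√26585 (a = √(179259 + 60006) = √239265 = 3*√26585 ≈ 489.15)
-28*h(1)*(-53) + a = -(-168)*√1*(-53) + 3*√26585 = -(-168)*(-53) + 3*√26585 = -28*(-6)*(-53) + 3*√26585 = 168*(-53) + 3*√26585 = -8904 + 3*√26585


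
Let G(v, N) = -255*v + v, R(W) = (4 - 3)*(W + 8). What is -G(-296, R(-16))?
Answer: -75184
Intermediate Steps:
R(W) = 8 + W (R(W) = 1*(8 + W) = 8 + W)
G(v, N) = -254*v
-G(-296, R(-16)) = -(-254)*(-296) = -1*75184 = -75184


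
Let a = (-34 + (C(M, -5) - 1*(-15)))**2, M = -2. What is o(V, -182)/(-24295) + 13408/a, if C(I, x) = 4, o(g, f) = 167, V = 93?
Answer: 65141957/1093275 ≈ 59.584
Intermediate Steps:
a = 225 (a = (-34 + (4 - 1*(-15)))**2 = (-34 + (4 + 15))**2 = (-34 + 19)**2 = (-15)**2 = 225)
o(V, -182)/(-24295) + 13408/a = 167/(-24295) + 13408/225 = 167*(-1/24295) + 13408*(1/225) = -167/24295 + 13408/225 = 65141957/1093275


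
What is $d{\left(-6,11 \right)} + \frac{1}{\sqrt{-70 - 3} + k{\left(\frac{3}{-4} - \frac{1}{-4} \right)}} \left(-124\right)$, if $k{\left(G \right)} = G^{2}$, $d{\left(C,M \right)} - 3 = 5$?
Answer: $\frac{8 \left(4 \sqrt{73} + 61 i\right)}{- i + 4 \sqrt{73}} \approx 7.5757 + 14.501 i$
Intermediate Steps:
$d{\left(C,M \right)} = 8$ ($d{\left(C,M \right)} = 3 + 5 = 8$)
$d{\left(-6,11 \right)} + \frac{1}{\sqrt{-70 - 3} + k{\left(\frac{3}{-4} - \frac{1}{-4} \right)}} \left(-124\right) = 8 + \frac{1}{\sqrt{-70 - 3} + \left(\frac{3}{-4} - \frac{1}{-4}\right)^{2}} \left(-124\right) = 8 + \frac{1}{\sqrt{-73} + \left(3 \left(- \frac{1}{4}\right) - - \frac{1}{4}\right)^{2}} \left(-124\right) = 8 + \frac{1}{i \sqrt{73} + \left(- \frac{3}{4} + \frac{1}{4}\right)^{2}} \left(-124\right) = 8 + \frac{1}{i \sqrt{73} + \left(- \frac{1}{2}\right)^{2}} \left(-124\right) = 8 + \frac{1}{i \sqrt{73} + \frac{1}{4}} \left(-124\right) = 8 + \frac{1}{\frac{1}{4} + i \sqrt{73}} \left(-124\right) = 8 - \frac{124}{\frac{1}{4} + i \sqrt{73}}$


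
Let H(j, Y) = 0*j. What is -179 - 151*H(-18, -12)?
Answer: -179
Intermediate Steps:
H(j, Y) = 0
-179 - 151*H(-18, -12) = -179 - 151*0 = -179 + 0 = -179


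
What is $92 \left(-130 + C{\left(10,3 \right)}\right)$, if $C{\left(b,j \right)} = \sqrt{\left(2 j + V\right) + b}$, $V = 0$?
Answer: $-11592$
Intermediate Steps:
$C{\left(b,j \right)} = \sqrt{b + 2 j}$ ($C{\left(b,j \right)} = \sqrt{\left(2 j + 0\right) + b} = \sqrt{2 j + b} = \sqrt{b + 2 j}$)
$92 \left(-130 + C{\left(10,3 \right)}\right) = 92 \left(-130 + \sqrt{10 + 2 \cdot 3}\right) = 92 \left(-130 + \sqrt{10 + 6}\right) = 92 \left(-130 + \sqrt{16}\right) = 92 \left(-130 + 4\right) = 92 \left(-126\right) = -11592$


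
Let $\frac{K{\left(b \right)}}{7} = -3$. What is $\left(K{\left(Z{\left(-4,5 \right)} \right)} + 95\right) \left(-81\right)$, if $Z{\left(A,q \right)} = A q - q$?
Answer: $-5994$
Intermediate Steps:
$Z{\left(A,q \right)} = - q + A q$
$K{\left(b \right)} = -21$ ($K{\left(b \right)} = 7 \left(-3\right) = -21$)
$\left(K{\left(Z{\left(-4,5 \right)} \right)} + 95\right) \left(-81\right) = \left(-21 + 95\right) \left(-81\right) = 74 \left(-81\right) = -5994$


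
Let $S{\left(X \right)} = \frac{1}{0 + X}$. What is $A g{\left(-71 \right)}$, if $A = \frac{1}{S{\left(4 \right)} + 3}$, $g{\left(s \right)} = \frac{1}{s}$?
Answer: $- \frac{4}{923} \approx -0.0043337$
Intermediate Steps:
$S{\left(X \right)} = \frac{1}{X}$
$A = \frac{4}{13}$ ($A = \frac{1}{\frac{1}{4} + 3} = \frac{1}{\frac{13}{4}} = \frac{4}{13} \approx 0.30769$)
$A g{\left(-71 \right)} = \frac{4}{13 \left(-71\right)} = \frac{4}{13} \left(- \frac{1}{71}\right) = - \frac{4}{923}$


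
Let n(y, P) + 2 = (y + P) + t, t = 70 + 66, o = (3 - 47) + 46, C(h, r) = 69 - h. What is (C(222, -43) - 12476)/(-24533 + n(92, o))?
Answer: 12629/24305 ≈ 0.51960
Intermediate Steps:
o = 2 (o = -44 + 46 = 2)
t = 136
n(y, P) = 134 + P + y (n(y, P) = -2 + ((y + P) + 136) = -2 + ((P + y) + 136) = -2 + (136 + P + y) = 134 + P + y)
(C(222, -43) - 12476)/(-24533 + n(92, o)) = ((69 - 1*222) - 12476)/(-24533 + (134 + 2 + 92)) = ((69 - 222) - 12476)/(-24533 + 228) = (-153 - 12476)/(-24305) = -12629*(-1/24305) = 12629/24305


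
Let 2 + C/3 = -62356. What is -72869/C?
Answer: 72869/187074 ≈ 0.38952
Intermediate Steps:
C = -187074 (C = -6 + 3*(-62356) = -6 - 187068 = -187074)
-72869/C = -72869/(-187074) = -72869*(-1/187074) = 72869/187074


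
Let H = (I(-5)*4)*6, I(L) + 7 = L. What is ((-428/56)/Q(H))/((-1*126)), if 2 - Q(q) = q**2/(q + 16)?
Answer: 1819/9204552 ≈ 0.00019762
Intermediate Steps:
I(L) = -7 + L
H = -288 (H = ((-7 - 5)*4)*6 = -12*4*6 = -48*6 = -288)
Q(q) = 2 - q**2/(16 + q) (Q(q) = 2 - q**2/(q + 16) = 2 - q**2/(16 + q))
((-428/56)/Q(H))/((-1*126)) = ((-428/56)/(((32 - 1*(-288)**2 + 2*(-288))/(16 - 288))))/((-1*126)) = ((-428*1/56)/(((32 - 1*82944 - 576)/(-272))))/(-126) = -107*(-272/(32 - 82944 - 576))/14*(-1/126) = -107/(14*((-1/272*(-83488))))*(-1/126) = -107/(14*5218/17)*(-1/126) = -107/14*17/5218*(-1/126) = -1819/73052*(-1/126) = 1819/9204552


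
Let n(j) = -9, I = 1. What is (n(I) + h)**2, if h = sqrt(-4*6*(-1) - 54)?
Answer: (9 - I*sqrt(30))**2 ≈ 51.0 - 98.59*I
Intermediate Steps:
h = I*sqrt(30) (h = sqrt(-24*(-1) - 54) = sqrt(24 - 54) = sqrt(-30) = I*sqrt(30) ≈ 5.4772*I)
(n(I) + h)**2 = (-9 + I*sqrt(30))**2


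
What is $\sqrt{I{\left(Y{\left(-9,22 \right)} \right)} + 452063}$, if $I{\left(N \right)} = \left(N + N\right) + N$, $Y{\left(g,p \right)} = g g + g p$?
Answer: $8 \sqrt{7058} \approx 672.1$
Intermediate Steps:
$Y{\left(g,p \right)} = g^{2} + g p$
$I{\left(N \right)} = 3 N$ ($I{\left(N \right)} = 2 N + N = 3 N$)
$\sqrt{I{\left(Y{\left(-9,22 \right)} \right)} + 452063} = \sqrt{3 \left(- 9 \left(-9 + 22\right)\right) + 452063} = \sqrt{3 \left(\left(-9\right) 13\right) + 452063} = \sqrt{3 \left(-117\right) + 452063} = \sqrt{-351 + 452063} = \sqrt{451712} = 8 \sqrt{7058}$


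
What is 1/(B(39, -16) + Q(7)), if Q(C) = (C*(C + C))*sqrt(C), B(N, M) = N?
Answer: -39/65707 + 98*sqrt(7)/65707 ≈ 0.0033525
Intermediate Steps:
Q(C) = 2*C**(5/2) (Q(C) = (C*(2*C))*sqrt(C) = (2*C**2)*sqrt(C) = 2*C**(5/2))
1/(B(39, -16) + Q(7)) = 1/(39 + 2*7**(5/2)) = 1/(39 + 2*(49*sqrt(7))) = 1/(39 + 98*sqrt(7))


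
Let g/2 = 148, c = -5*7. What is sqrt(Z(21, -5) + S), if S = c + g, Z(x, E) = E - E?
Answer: 3*sqrt(29) ≈ 16.155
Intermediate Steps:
Z(x, E) = 0
c = -35
g = 296 (g = 2*148 = 296)
S = 261 (S = -35 + 296 = 261)
sqrt(Z(21, -5) + S) = sqrt(0 + 261) = sqrt(261) = 3*sqrt(29)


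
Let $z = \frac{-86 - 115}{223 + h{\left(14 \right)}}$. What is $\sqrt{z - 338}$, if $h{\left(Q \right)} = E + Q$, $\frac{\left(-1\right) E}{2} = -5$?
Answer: $\frac{i \sqrt{20670689}}{247} \approx 18.407 i$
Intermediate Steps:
$E = 10$ ($E = \left(-2\right) \left(-5\right) = 10$)
$h{\left(Q \right)} = 10 + Q$
$z = - \frac{201}{247}$ ($z = \frac{-86 - 115}{223 + \left(10 + 14\right)} = - \frac{201}{223 + 24} = - \frac{201}{247} \approx -0.81377$)
$\sqrt{z - 338} = \sqrt{- \frac{201}{247} - 338} = \sqrt{- \frac{83687}{247}} = \frac{i \sqrt{20670689}}{247}$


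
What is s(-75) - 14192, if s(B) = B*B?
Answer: -8567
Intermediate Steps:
s(B) = B**2
s(-75) - 14192 = (-75)**2 - 14192 = 5625 - 14192 = -8567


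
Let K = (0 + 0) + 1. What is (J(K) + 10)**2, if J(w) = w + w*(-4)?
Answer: 49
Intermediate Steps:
K = 1 (K = 0 + 1 = 1)
J(w) = -3*w (J(w) = w - 4*w = -3*w)
(J(K) + 10)**2 = (-3*1 + 10)**2 = (-3 + 10)**2 = 7**2 = 49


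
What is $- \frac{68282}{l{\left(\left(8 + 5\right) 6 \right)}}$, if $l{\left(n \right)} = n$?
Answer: $- \frac{34141}{39} \approx -875.41$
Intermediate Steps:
$- \frac{68282}{l{\left(\left(8 + 5\right) 6 \right)}} = - \frac{68282}{\left(8 + 5\right) 6} = - \frac{68282}{13 \cdot 6} = - \frac{68282}{78} = \left(-68282\right) \frac{1}{78} = - \frac{34141}{39}$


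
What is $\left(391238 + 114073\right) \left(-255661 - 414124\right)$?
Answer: $-338449728135$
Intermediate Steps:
$\left(391238 + 114073\right) \left(-255661 - 414124\right) = 505311 \left(-669785\right) = -338449728135$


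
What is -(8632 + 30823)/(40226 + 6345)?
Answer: -39455/46571 ≈ -0.84720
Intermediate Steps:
-(8632 + 30823)/(40226 + 6345) = -39455/46571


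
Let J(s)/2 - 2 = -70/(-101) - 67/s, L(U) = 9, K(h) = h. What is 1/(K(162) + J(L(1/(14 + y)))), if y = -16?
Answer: 909/138620 ≈ 0.0065575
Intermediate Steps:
J(s) = 544/101 - 134/s (J(s) = 4 + 2*(-70/(-101) - 67/s) = 4 + 2*(-70*(-1/101) - 67/s) = 4 + 2*(70/101 - 67/s) = 4 + (140/101 - 134/s) = 544/101 - 134/s)
1/(K(162) + J(L(1/(14 + y)))) = 1/(162 + (544/101 - 134/9)) = 1/(162 - 8638/909) = 1/(138620/909) = 909/138620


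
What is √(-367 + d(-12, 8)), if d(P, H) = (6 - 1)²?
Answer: 3*I*√38 ≈ 18.493*I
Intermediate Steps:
d(P, H) = 25 (d(P, H) = 5² = 25)
√(-367 + d(-12, 8)) = √(-367 + 25) = √(-342) = 3*I*√38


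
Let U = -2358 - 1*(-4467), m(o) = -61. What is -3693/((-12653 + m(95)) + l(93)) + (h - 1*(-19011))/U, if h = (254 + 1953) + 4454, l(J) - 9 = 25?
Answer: 333309497/26742120 ≈ 12.464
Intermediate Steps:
l(J) = 34 (l(J) = 9 + 25 = 34)
U = 2109 (U = -2358 + 4467 = 2109)
h = 6661 (h = 2207 + 4454 = 6661)
-3693/((-12653 + m(95)) + l(93)) + (h - 1*(-19011))/U = -3693/((-12653 - 61) + 34) + (6661 - 1*(-19011))/2109 = -3693/(-12714 + 34) + (6661 + 19011)*(1/2109) = -3693/(-12680) + 25672*(1/2109) = -3693*(-1/12680) + 25672/2109 = 3693/12680 + 25672/2109 = 333309497/26742120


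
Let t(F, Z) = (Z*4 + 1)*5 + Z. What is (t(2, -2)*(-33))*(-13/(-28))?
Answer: 15873/28 ≈ 566.89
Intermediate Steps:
t(F, Z) = 5 + 21*Z (t(F, Z) = (4*Z + 1)*5 + Z = (1 + 4*Z)*5 + Z = (5 + 20*Z) + Z = 5 + 21*Z)
(t(2, -2)*(-33))*(-13/(-28)) = ((5 + 21*(-2))*(-33))*(-13/(-28)) = ((5 - 42)*(-33))*(-13*(-1/28)) = -37*(-33)*(13/28) = 1221*(13/28) = 15873/28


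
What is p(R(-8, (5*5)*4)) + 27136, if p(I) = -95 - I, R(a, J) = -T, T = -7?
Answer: 27034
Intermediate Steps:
R(a, J) = 7 (R(a, J) = -1*(-7) = 7)
p(R(-8, (5*5)*4)) + 27136 = (-95 - 1*7) + 27136 = (-95 - 7) + 27136 = -102 + 27136 = 27034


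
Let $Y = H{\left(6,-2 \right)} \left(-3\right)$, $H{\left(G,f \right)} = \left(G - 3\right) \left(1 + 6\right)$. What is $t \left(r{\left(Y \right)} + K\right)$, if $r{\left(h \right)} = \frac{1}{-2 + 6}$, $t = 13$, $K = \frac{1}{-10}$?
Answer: $\frac{39}{20} \approx 1.95$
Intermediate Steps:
$K = - \frac{1}{10} \approx -0.1$
$H{\left(G,f \right)} = -21 + 7 G$ ($H{\left(G,f \right)} = \left(-3 + G\right) 7 = -21 + 7 G$)
$Y = -63$ ($Y = \left(-21 + 7 \cdot 6\right) \left(-3\right) = \left(-21 + 42\right) \left(-3\right) = 21 \left(-3\right) = -63$)
$r{\left(h \right)} = \frac{1}{4}$
$t \left(r{\left(Y \right)} + K\right) = 13 \left(\frac{1}{4} - \frac{1}{10}\right) = 13 \cdot \frac{3}{20} = \frac{39}{20}$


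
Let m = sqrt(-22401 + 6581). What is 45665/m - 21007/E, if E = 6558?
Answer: -21007/6558 - 9133*I*sqrt(3955)/1582 ≈ -3.2033 - 363.06*I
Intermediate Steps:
m = 2*I*sqrt(3955) (m = sqrt(-15820) = 2*I*sqrt(3955) ≈ 125.78*I)
45665/m - 21007/E = 45665/((2*I*sqrt(3955))) - 21007/6558 = 45665*(-I*sqrt(3955)/7910) - 21007*1/6558 = -9133*I*sqrt(3955)/1582 - 21007/6558 = -21007/6558 - 9133*I*sqrt(3955)/1582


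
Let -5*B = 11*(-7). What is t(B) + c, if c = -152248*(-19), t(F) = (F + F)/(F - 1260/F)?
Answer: 10567075242/3653 ≈ 2.8927e+6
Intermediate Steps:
B = 77/5 (B = -11*(-7)/5 = -1/5*(-77) = 77/5 ≈ 15.400)
t(F) = 2*F/(F - 1260/F) (t(F) = (2*F)/(F - 1260/F) = 2*F/(F - 1260/F))
c = 2892712
t(B) + c = 2*(77/5)**2/(-1260 + (77/5)**2) + 2892712 = 2*(5929/25)/(-1260 + 5929/25) + 2892712 = 2*(5929/25)/(-25571/25) + 2892712 = 2*(5929/25)*(-25/25571) + 2892712 = -1694/3653 + 2892712 = 10567075242/3653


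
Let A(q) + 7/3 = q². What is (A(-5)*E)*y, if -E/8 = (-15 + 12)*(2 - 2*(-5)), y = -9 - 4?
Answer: -84864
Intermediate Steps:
y = -13
E = 288 (E = -8*(-15 + 12)*(2 - 2*(-5)) = -(-24)*(2 + 10) = -(-24)*12 = -8*(-36) = 288)
A(q) = -7/3 + q²
(A(-5)*E)*y = ((-7/3 + (-5)²)*288)*(-13) = ((-7/3 + 25)*288)*(-13) = ((68/3)*288)*(-13) = 6528*(-13) = -84864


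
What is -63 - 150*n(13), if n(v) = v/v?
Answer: -213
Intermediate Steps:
n(v) = 1
-63 - 150*n(13) = -63 - 150*1 = -63 - 150 = -213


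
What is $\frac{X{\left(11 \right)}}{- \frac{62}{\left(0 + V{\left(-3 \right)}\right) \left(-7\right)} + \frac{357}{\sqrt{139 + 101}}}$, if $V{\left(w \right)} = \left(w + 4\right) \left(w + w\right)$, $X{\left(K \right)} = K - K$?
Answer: $0$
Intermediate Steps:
$X{\left(K \right)} = 0$
$V{\left(w \right)} = 2 w \left(4 + w\right)$ ($V{\left(w \right)} = \left(4 + w\right) 2 w = 2 w \left(4 + w\right)$)
$\frac{X{\left(11 \right)}}{- \frac{62}{\left(0 + V{\left(-3 \right)}\right) \left(-7\right)} + \frac{357}{\sqrt{139 + 101}}} = \frac{0}{- \frac{62}{\left(0 + 2 \left(-3\right) \left(4 - 3\right)\right) \left(-7\right)} + \frac{357}{\sqrt{139 + 101}}} = \frac{0}{- \frac{62}{\left(0 + 2 \left(-3\right) 1\right) \left(-7\right)} + \frac{357}{\sqrt{240}}} = \frac{0}{- \frac{62}{\left(0 - 6\right) \left(-7\right)} + \frac{357}{4 \sqrt{15}}} = \frac{0}{- \frac{62}{\left(-6\right) \left(-7\right)} + 357 \frac{\sqrt{15}}{60}} = \frac{0}{- \frac{62}{42} + \frac{119 \sqrt{15}}{20}} = \frac{0}{\left(-62\right) \frac{1}{42} + \frac{119 \sqrt{15}}{20}} = \frac{0}{- \frac{31}{21} + \frac{119 \sqrt{15}}{20}} = 0$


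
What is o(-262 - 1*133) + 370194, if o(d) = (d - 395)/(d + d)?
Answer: 370195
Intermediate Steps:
o(d) = (-395 + d)/(2*d) (o(d) = (-395 + d)/((2*d)) = (-395 + d)*(1/(2*d)) = (-395 + d)/(2*d))
o(-262 - 1*133) + 370194 = (-395 + (-262 - 1*133))/(2*(-262 - 1*133)) + 370194 = (-395 + (-262 - 133))/(2*(-262 - 133)) + 370194 = (1/2)*(-395 - 395)/(-395) + 370194 = (1/2)*(-1/395)*(-790) + 370194 = 1 + 370194 = 370195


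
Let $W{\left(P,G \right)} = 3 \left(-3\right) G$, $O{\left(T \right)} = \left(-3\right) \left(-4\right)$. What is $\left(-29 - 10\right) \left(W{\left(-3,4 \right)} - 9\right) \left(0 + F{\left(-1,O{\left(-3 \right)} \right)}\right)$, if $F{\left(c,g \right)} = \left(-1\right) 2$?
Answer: $-3510$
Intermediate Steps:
$O{\left(T \right)} = 12$
$F{\left(c,g \right)} = -2$
$W{\left(P,G \right)} = - 9 G$
$\left(-29 - 10\right) \left(W{\left(-3,4 \right)} - 9\right) \left(0 + F{\left(-1,O{\left(-3 \right)} \right)}\right) = \left(-29 - 10\right) \left(\left(-9\right) 4 - 9\right) \left(0 - 2\right) = - 39 \left(-36 - 9\right) \left(-2\right) = - 39 \left(\left(-45\right) \left(-2\right)\right) = \left(-39\right) 90 = -3510$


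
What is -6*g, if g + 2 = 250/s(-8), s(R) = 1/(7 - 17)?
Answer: 15012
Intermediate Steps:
s(R) = -1/10 (s(R) = 1/(-10) = -1/10)
g = -2502 (g = -2 + 250/(-1/10) = -2 + 250*(-10) = -2 - 2500 = -2502)
-6*g = -6*(-2502) = 15012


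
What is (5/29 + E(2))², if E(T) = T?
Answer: 3969/841 ≈ 4.7194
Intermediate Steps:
(5/29 + E(2))² = (5/29 + 2)² = (63/29)² = 3969/841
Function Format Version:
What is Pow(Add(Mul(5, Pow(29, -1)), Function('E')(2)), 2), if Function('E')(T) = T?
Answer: Rational(3969, 841) ≈ 4.7194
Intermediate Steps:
Pow(Add(Mul(5, Pow(29, -1)), Function('E')(2)), 2) = Pow(Add(Mul(5, Pow(29, -1)), 2), 2) = Pow(Add(Mul(5, Rational(1, 29)), 2), 2) = Pow(Add(Rational(5, 29), 2), 2) = Pow(Rational(63, 29), 2) = Rational(3969, 841)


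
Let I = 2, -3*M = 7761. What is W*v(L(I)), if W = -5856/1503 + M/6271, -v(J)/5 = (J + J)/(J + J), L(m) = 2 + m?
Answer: 67685395/3141771 ≈ 21.544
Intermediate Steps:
M = -2587 (M = -⅓*7761 = -2587)
v(J) = -5 (v(J) = -5*(J + J)/(J + J) = -5*2*J/(2*J) = -5*2*J*1/(2*J) = -5*1 = -5)
W = -13537079/3141771 (W = -5856/1503 - 2587/6271 = -5856*1/1503 - 2587*1/6271 = -1952/501 - 2587/6271 = -13537079/3141771 ≈ -4.3087)
W*v(L(I)) = -13537079/3141771*(-5) = 67685395/3141771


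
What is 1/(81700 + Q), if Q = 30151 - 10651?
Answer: 1/101200 ≈ 9.8814e-6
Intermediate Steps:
Q = 19500
1/(81700 + Q) = 1/(81700 + 19500) = 1/101200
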